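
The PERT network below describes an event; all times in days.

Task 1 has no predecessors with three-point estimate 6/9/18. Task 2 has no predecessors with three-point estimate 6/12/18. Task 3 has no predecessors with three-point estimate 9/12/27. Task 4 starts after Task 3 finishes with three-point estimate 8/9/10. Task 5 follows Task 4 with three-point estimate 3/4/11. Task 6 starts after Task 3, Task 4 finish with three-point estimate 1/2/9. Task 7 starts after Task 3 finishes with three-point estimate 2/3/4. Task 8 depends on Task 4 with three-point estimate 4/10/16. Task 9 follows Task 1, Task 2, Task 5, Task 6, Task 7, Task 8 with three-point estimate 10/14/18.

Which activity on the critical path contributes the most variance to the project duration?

Task 3

te_Task 1 = (6 + 4·9 + 18)/6 = 60/6 = 10; σ²_Task 1 = ((18−6)/6)² = 4.000
te_Task 2 = (6 + 4·12 + 18)/6 = 72/6 = 12; σ²_Task 2 = ((18−6)/6)² = 4.000
te_Task 3 = (9 + 4·12 + 27)/6 = 84/6 = 14; σ²_Task 3 = ((27−9)/6)² = 9.000
te_Task 4 = (8 + 4·9 + 10)/6 = 54/6 = 9; σ²_Task 4 = ((10−8)/6)² = 0.111
te_Task 5 = (3 + 4·4 + 11)/6 = 30/6 = 5; σ²_Task 5 = ((11−3)/6)² = 1.778
te_Task 6 = (1 + 4·2 + 9)/6 = 18/6 = 3; σ²_Task 6 = ((9−1)/6)² = 1.778
te_Task 7 = (2 + 4·3 + 4)/6 = 18/6 = 3; σ²_Task 7 = ((4−2)/6)² = 0.111
te_Task 8 = (4 + 4·10 + 16)/6 = 60/6 = 10; σ²_Task 8 = ((16−4)/6)² = 4.000
te_Task 9 = (10 + 4·14 + 18)/6 = 84/6 = 14; σ²_Task 9 = ((18−10)/6)² = 1.778

Forward pass:
ES_Task 1 = 0; EF_Task 1 = 10
ES_Task 2 = 0; EF_Task 2 = 12
ES_Task 3 = 0; EF_Task 3 = 14
ES_Task 4 = 14; EF_Task 4 = 14+9 = 23
ES_Task 5 = 23; EF_Task 5 = 23+5 = 28
ES_Task 6 = max(EF_Task 3=14, EF_Task 4=23) = 23; EF_Task 6 = 23+3 = 26
ES_Task 7 = 14; EF_Task 7 = 14+3 = 17
ES_Task 8 = 23; EF_Task 8 = 23+10 = 33
ES_Task 9 = max(EF_Task 1=10, EF_Task 2=12, EF_Task 5=28, EF_Task 6=26, EF_Task 7=17, EF_Task 8=33) = 33; EF_Task 9 = 33+14 = 47
Expected project duration μ = 47 days. Critical path: Task 3 → Task 4 → Task 8 → Task 9.

Variances on critical path: σ²_Task 3=9.000, σ²_Task 4=0.111, σ²_Task 8=4.000, σ²_Task 9=1.778.
Largest is σ²_Task 3 = 9.000.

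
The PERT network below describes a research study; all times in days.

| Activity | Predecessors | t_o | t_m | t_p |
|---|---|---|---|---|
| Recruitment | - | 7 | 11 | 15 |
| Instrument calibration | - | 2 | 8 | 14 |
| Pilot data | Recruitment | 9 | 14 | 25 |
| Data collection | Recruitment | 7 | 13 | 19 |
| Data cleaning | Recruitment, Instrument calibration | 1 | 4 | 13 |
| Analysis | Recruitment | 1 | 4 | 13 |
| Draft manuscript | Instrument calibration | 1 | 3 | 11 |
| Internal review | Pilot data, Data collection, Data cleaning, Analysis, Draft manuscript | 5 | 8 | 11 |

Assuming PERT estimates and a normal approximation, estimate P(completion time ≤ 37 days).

te_Recruitment = (7 + 4·11 + 15)/6 = 66/6 = 11; σ²_Recruitment = ((15−7)/6)² = 1.778
te_Instrument calibration = (2 + 4·8 + 14)/6 = 48/6 = 8; σ²_Instrument calibration = ((14−2)/6)² = 4.000
te_Pilot data = (9 + 4·14 + 25)/6 = 90/6 = 15; σ²_Pilot data = ((25−9)/6)² = 7.111
te_Data collection = (7 + 4·13 + 19)/6 = 78/6 = 13; σ²_Data collection = ((19−7)/6)² = 4.000
te_Data cleaning = (1 + 4·4 + 13)/6 = 30/6 = 5; σ²_Data cleaning = ((13−1)/6)² = 4.000
te_Analysis = (1 + 4·4 + 13)/6 = 30/6 = 5; σ²_Analysis = ((13−1)/6)² = 4.000
te_Draft manuscript = (1 + 4·3 + 11)/6 = 24/6 = 4; σ²_Draft manuscript = ((11−1)/6)² = 2.778
te_Internal review = (5 + 4·8 + 11)/6 = 48/6 = 8; σ²_Internal review = ((11−5)/6)² = 1.000

Forward pass:
ES_Recruitment = 0; EF_Recruitment = 11
ES_Instrument calibration = 0; EF_Instrument calibration = 8
ES_Pilot data = 11; EF_Pilot data = 11+15 = 26
ES_Data collection = 11; EF_Data collection = 11+13 = 24
ES_Data cleaning = max(EF_Recruitment=11, EF_Instrument calibration=8) = 11; EF_Data cleaning = 11+5 = 16
ES_Analysis = 11; EF_Analysis = 11+5 = 16
ES_Draft manuscript = 8; EF_Draft manuscript = 8+4 = 12
ES_Internal review = max(EF_Pilot data=26, EF_Data collection=24, EF_Data cleaning=16, EF_Analysis=16, EF_Draft manuscript=12) = 26; EF_Internal review = 26+8 = 34
Expected project duration μ = 34 days. Critical path: Recruitment → Pilot data → Internal review.

Variance along critical path = 1.778 + 7.111 + 1.000 = 9.889; σ = √9.889 = 3.145 days.
Z = (37 − 34) / 3.145 = 0.954
P(T ≤ 37) = Φ(0.954) ≈ 0.830

0.830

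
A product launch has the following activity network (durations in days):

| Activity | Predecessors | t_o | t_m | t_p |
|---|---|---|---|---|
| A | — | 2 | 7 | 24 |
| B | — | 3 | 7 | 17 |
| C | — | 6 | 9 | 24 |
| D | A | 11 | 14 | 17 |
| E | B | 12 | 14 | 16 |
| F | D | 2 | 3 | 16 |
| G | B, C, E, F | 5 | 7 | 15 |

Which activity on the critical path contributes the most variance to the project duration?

A

te_A = (2 + 4·7 + 24)/6 = 54/6 = 9; σ²_A = ((24−2)/6)² = 13.444
te_B = (3 + 4·7 + 17)/6 = 48/6 = 8; σ²_B = ((17−3)/6)² = 5.444
te_C = (6 + 4·9 + 24)/6 = 66/6 = 11; σ²_C = ((24−6)/6)² = 9.000
te_D = (11 + 4·14 + 17)/6 = 84/6 = 14; σ²_D = ((17−11)/6)² = 1.000
te_E = (12 + 4·14 + 16)/6 = 84/6 = 14; σ²_E = ((16−12)/6)² = 0.444
te_F = (2 + 4·3 + 16)/6 = 30/6 = 5; σ²_F = ((16−2)/6)² = 5.444
te_G = (5 + 4·7 + 15)/6 = 48/6 = 8; σ²_G = ((15−5)/6)² = 2.778

Forward pass:
ES_A = 0; EF_A = 9
ES_B = 0; EF_B = 8
ES_C = 0; EF_C = 11
ES_D = 9; EF_D = 9+14 = 23
ES_E = 8; EF_E = 8+14 = 22
ES_F = 23; EF_F = 23+5 = 28
ES_G = max(EF_B=8, EF_C=11, EF_E=22, EF_F=28) = 28; EF_G = 28+8 = 36
Expected project duration μ = 36 days. Critical path: A → D → F → G.

Variances on critical path: σ²_A=13.444, σ²_D=1.000, σ²_F=5.444, σ²_G=2.778.
Largest is σ²_A = 13.444.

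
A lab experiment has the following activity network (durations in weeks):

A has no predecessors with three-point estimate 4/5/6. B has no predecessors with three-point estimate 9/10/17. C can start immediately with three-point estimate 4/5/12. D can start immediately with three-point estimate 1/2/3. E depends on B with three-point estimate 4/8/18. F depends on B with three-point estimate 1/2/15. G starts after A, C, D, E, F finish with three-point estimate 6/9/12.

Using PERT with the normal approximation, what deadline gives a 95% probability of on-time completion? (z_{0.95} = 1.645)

33.7 weeks

te_A = (4 + 4·5 + 6)/6 = 30/6 = 5; σ²_A = ((6−4)/6)² = 0.111
te_B = (9 + 4·10 + 17)/6 = 66/6 = 11; σ²_B = ((17−9)/6)² = 1.778
te_C = (4 + 4·5 + 12)/6 = 36/6 = 6; σ²_C = ((12−4)/6)² = 1.778
te_D = (1 + 4·2 + 3)/6 = 12/6 = 2; σ²_D = ((3−1)/6)² = 0.111
te_E = (4 + 4·8 + 18)/6 = 54/6 = 9; σ²_E = ((18−4)/6)² = 5.444
te_F = (1 + 4·2 + 15)/6 = 24/6 = 4; σ²_F = ((15−1)/6)² = 5.444
te_G = (6 + 4·9 + 12)/6 = 54/6 = 9; σ²_G = ((12−6)/6)² = 1.000

Forward pass:
ES_A = 0; EF_A = 5
ES_B = 0; EF_B = 11
ES_C = 0; EF_C = 6
ES_D = 0; EF_D = 2
ES_E = 11; EF_E = 11+9 = 20
ES_F = 11; EF_F = 11+4 = 15
ES_G = max(EF_A=5, EF_C=6, EF_D=2, EF_E=20, EF_F=15) = 20; EF_G = 20+9 = 29
Expected project duration μ = 29 weeks. Critical path: B → E → G.

Variance along critical path = 1.778 + 5.444 + 1.000 = 8.222; σ = 2.867 weeks.
D = μ + z·σ = 29 + 1.645·2.867 = 33.7 weeks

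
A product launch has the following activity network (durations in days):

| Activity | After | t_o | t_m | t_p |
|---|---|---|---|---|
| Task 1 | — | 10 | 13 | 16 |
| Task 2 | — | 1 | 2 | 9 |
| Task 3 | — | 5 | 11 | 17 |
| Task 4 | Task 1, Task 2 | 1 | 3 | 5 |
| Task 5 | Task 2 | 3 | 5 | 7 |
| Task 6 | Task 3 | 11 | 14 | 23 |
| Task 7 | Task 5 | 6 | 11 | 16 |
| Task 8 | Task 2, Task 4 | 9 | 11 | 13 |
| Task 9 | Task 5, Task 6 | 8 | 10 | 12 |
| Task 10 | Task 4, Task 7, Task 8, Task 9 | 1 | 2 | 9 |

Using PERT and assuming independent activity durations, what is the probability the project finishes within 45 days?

te_Task 1 = (10 + 4·13 + 16)/6 = 78/6 = 13; σ²_Task 1 = ((16−10)/6)² = 1.000
te_Task 2 = (1 + 4·2 + 9)/6 = 18/6 = 3; σ²_Task 2 = ((9−1)/6)² = 1.778
te_Task 3 = (5 + 4·11 + 17)/6 = 66/6 = 11; σ²_Task 3 = ((17−5)/6)² = 4.000
te_Task 4 = (1 + 4·3 + 5)/6 = 18/6 = 3; σ²_Task 4 = ((5−1)/6)² = 0.444
te_Task 5 = (3 + 4·5 + 7)/6 = 30/6 = 5; σ²_Task 5 = ((7−3)/6)² = 0.444
te_Task 6 = (11 + 4·14 + 23)/6 = 90/6 = 15; σ²_Task 6 = ((23−11)/6)² = 4.000
te_Task 7 = (6 + 4·11 + 16)/6 = 66/6 = 11; σ²_Task 7 = ((16−6)/6)² = 2.778
te_Task 8 = (9 + 4·11 + 13)/6 = 66/6 = 11; σ²_Task 8 = ((13−9)/6)² = 0.444
te_Task 9 = (8 + 4·10 + 12)/6 = 60/6 = 10; σ²_Task 9 = ((12−8)/6)² = 0.444
te_Task 10 = (1 + 4·2 + 9)/6 = 18/6 = 3; σ²_Task 10 = ((9−1)/6)² = 1.778

Forward pass:
ES_Task 1 = 0; EF_Task 1 = 13
ES_Task 2 = 0; EF_Task 2 = 3
ES_Task 3 = 0; EF_Task 3 = 11
ES_Task 4 = max(EF_Task 1=13, EF_Task 2=3) = 13; EF_Task 4 = 13+3 = 16
ES_Task 5 = 3; EF_Task 5 = 3+5 = 8
ES_Task 6 = 11; EF_Task 6 = 11+15 = 26
ES_Task 7 = 8; EF_Task 7 = 8+11 = 19
ES_Task 8 = max(EF_Task 2=3, EF_Task 4=16) = 16; EF_Task 8 = 16+11 = 27
ES_Task 9 = max(EF_Task 5=8, EF_Task 6=26) = 26; EF_Task 9 = 26+10 = 36
ES_Task 10 = max(EF_Task 4=16, EF_Task 7=19, EF_Task 8=27, EF_Task 9=36) = 36; EF_Task 10 = 36+3 = 39
Expected project duration μ = 39 days. Critical path: Task 3 → Task 6 → Task 9 → Task 10.

Variance along critical path = 4.000 + 4.000 + 0.444 + 1.778 = 10.222; σ = √10.222 = 3.197 days.
Z = (45 − 39) / 3.197 = 1.877
P(T ≤ 45) = Φ(1.877) ≈ 0.970

0.970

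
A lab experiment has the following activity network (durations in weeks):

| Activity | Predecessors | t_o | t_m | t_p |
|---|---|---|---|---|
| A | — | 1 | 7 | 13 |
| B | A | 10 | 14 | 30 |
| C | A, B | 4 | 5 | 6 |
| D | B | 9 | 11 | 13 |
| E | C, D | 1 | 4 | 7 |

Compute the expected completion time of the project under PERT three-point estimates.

38 weeks

te_A = (1 + 4·7 + 13)/6 = 42/6 = 7
te_B = (10 + 4·14 + 30)/6 = 96/6 = 16
te_C = (4 + 4·5 + 6)/6 = 30/6 = 5
te_D = (9 + 4·11 + 13)/6 = 66/6 = 11
te_E = (1 + 4·4 + 7)/6 = 24/6 = 4

Forward pass:
ES_A = 0; EF_A = 7
ES_B = 7; EF_B = 7+16 = 23
ES_C = max(EF_A=7, EF_B=23) = 23; EF_C = 23+5 = 28
ES_D = 23; EF_D = 23+11 = 34
ES_E = max(EF_C=28, EF_D=34) = 34; EF_E = 34+4 = 38
Expected project duration μ = 38 weeks. Critical path: A → B → D → E.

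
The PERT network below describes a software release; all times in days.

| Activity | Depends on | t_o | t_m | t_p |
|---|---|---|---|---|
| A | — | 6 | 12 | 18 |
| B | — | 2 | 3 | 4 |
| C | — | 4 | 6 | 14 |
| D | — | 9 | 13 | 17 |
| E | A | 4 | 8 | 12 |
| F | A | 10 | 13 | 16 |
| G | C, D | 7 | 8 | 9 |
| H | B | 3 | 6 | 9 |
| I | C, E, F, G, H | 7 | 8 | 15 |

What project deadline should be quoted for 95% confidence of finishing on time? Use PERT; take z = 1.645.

38.3 days

te_A = (6 + 4·12 + 18)/6 = 72/6 = 12; σ²_A = ((18−6)/6)² = 4.000
te_B = (2 + 4·3 + 4)/6 = 18/6 = 3; σ²_B = ((4−2)/6)² = 0.111
te_C = (4 + 4·6 + 14)/6 = 42/6 = 7; σ²_C = ((14−4)/6)² = 2.778
te_D = (9 + 4·13 + 17)/6 = 78/6 = 13; σ²_D = ((17−9)/6)² = 1.778
te_E = (4 + 4·8 + 12)/6 = 48/6 = 8; σ²_E = ((12−4)/6)² = 1.778
te_F = (10 + 4·13 + 16)/6 = 78/6 = 13; σ²_F = ((16−10)/6)² = 1.000
te_G = (7 + 4·8 + 9)/6 = 48/6 = 8; σ²_G = ((9−7)/6)² = 0.111
te_H = (3 + 4·6 + 9)/6 = 36/6 = 6; σ²_H = ((9−3)/6)² = 1.000
te_I = (7 + 4·8 + 15)/6 = 54/6 = 9; σ²_I = ((15−7)/6)² = 1.778

Forward pass:
ES_A = 0; EF_A = 12
ES_B = 0; EF_B = 3
ES_C = 0; EF_C = 7
ES_D = 0; EF_D = 13
ES_E = 12; EF_E = 12+8 = 20
ES_F = 12; EF_F = 12+13 = 25
ES_G = max(EF_C=7, EF_D=13) = 13; EF_G = 13+8 = 21
ES_H = 3; EF_H = 3+6 = 9
ES_I = max(EF_C=7, EF_E=20, EF_F=25, EF_G=21, EF_H=9) = 25; EF_I = 25+9 = 34
Expected project duration μ = 34 days. Critical path: A → F → I.

Variance along critical path = 4.000 + 1.000 + 1.778 = 6.778; σ = 2.603 days.
D = μ + z·σ = 34 + 1.645·2.603 = 38.3 days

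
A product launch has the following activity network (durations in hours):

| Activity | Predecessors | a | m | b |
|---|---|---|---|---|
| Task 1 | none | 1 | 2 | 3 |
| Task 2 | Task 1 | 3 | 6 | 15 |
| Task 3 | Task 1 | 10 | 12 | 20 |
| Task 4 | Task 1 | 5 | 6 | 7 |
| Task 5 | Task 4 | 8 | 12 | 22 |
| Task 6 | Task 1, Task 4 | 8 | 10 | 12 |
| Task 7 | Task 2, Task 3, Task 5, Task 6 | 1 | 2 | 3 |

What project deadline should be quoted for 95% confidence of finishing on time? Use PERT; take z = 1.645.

te_Task 1 = (1 + 4·2 + 3)/6 = 12/6 = 2; σ²_Task 1 = ((3−1)/6)² = 0.111
te_Task 2 = (3 + 4·6 + 15)/6 = 42/6 = 7; σ²_Task 2 = ((15−3)/6)² = 4.000
te_Task 3 = (10 + 4·12 + 20)/6 = 78/6 = 13; σ²_Task 3 = ((20−10)/6)² = 2.778
te_Task 4 = (5 + 4·6 + 7)/6 = 36/6 = 6; σ²_Task 4 = ((7−5)/6)² = 0.111
te_Task 5 = (8 + 4·12 + 22)/6 = 78/6 = 13; σ²_Task 5 = ((22−8)/6)² = 5.444
te_Task 6 = (8 + 4·10 + 12)/6 = 60/6 = 10; σ²_Task 6 = ((12−8)/6)² = 0.444
te_Task 7 = (1 + 4·2 + 3)/6 = 12/6 = 2; σ²_Task 7 = ((3−1)/6)² = 0.111

Forward pass:
ES_Task 1 = 0; EF_Task 1 = 2
ES_Task 2 = 2; EF_Task 2 = 2+7 = 9
ES_Task 3 = 2; EF_Task 3 = 2+13 = 15
ES_Task 4 = 2; EF_Task 4 = 2+6 = 8
ES_Task 5 = 8; EF_Task 5 = 8+13 = 21
ES_Task 6 = max(EF_Task 1=2, EF_Task 4=8) = 8; EF_Task 6 = 8+10 = 18
ES_Task 7 = max(EF_Task 2=9, EF_Task 3=15, EF_Task 5=21, EF_Task 6=18) = 21; EF_Task 7 = 21+2 = 23
Expected project duration μ = 23 hours. Critical path: Task 1 → Task 4 → Task 5 → Task 7.

Variance along critical path = 0.111 + 0.111 + 5.444 + 0.111 = 5.778; σ = 2.404 hours.
D = μ + z·σ = 23 + 1.645·2.404 = 27.0 hours

27.0 hours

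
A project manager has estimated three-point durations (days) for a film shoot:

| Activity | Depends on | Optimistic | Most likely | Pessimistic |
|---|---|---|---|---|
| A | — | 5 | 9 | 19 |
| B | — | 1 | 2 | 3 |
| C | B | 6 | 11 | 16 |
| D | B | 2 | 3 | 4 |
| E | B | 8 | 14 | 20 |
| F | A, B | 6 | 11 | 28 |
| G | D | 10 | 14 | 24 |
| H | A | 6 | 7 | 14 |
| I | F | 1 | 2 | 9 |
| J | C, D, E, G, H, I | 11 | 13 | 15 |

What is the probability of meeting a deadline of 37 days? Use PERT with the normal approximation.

0.332

te_A = (5 + 4·9 + 19)/6 = 60/6 = 10; σ²_A = ((19−5)/6)² = 5.444
te_B = (1 + 4·2 + 3)/6 = 12/6 = 2; σ²_B = ((3−1)/6)² = 0.111
te_C = (6 + 4·11 + 16)/6 = 66/6 = 11; σ²_C = ((16−6)/6)² = 2.778
te_D = (2 + 4·3 + 4)/6 = 18/6 = 3; σ²_D = ((4−2)/6)² = 0.111
te_E = (8 + 4·14 + 20)/6 = 84/6 = 14; σ²_E = ((20−8)/6)² = 4.000
te_F = (6 + 4·11 + 28)/6 = 78/6 = 13; σ²_F = ((28−6)/6)² = 13.444
te_G = (10 + 4·14 + 24)/6 = 90/6 = 15; σ²_G = ((24−10)/6)² = 5.444
te_H = (6 + 4·7 + 14)/6 = 48/6 = 8; σ²_H = ((14−6)/6)² = 1.778
te_I = (1 + 4·2 + 9)/6 = 18/6 = 3; σ²_I = ((9−1)/6)² = 1.778
te_J = (11 + 4·13 + 15)/6 = 78/6 = 13; σ²_J = ((15−11)/6)² = 0.444

Forward pass:
ES_A = 0; EF_A = 10
ES_B = 0; EF_B = 2
ES_C = 2; EF_C = 2+11 = 13
ES_D = 2; EF_D = 2+3 = 5
ES_E = 2; EF_E = 2+14 = 16
ES_F = max(EF_A=10, EF_B=2) = 10; EF_F = 10+13 = 23
ES_G = 5; EF_G = 5+15 = 20
ES_H = 10; EF_H = 10+8 = 18
ES_I = 23; EF_I = 23+3 = 26
ES_J = max(EF_C=13, EF_D=5, EF_E=16, EF_G=20, EF_H=18, EF_I=26) = 26; EF_J = 26+13 = 39
Expected project duration μ = 39 days. Critical path: A → F → I → J.

Variance along critical path = 5.444 + 13.444 + 1.778 + 0.444 = 21.111; σ = √21.111 = 4.595 days.
Z = (37 − 39) / 4.595 = -0.435
P(T ≤ 37) = Φ(-0.435) ≈ 0.332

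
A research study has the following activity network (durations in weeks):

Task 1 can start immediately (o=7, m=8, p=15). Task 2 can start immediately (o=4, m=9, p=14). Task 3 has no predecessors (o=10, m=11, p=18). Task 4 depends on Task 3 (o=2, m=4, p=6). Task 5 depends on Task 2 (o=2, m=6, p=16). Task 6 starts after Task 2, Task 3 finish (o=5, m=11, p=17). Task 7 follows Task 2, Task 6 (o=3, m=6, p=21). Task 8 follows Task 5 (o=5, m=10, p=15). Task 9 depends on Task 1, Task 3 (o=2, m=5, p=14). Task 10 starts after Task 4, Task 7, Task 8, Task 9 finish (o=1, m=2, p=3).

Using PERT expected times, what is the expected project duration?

te_Task 1 = (7 + 4·8 + 15)/6 = 54/6 = 9
te_Task 2 = (4 + 4·9 + 14)/6 = 54/6 = 9
te_Task 3 = (10 + 4·11 + 18)/6 = 72/6 = 12
te_Task 4 = (2 + 4·4 + 6)/6 = 24/6 = 4
te_Task 5 = (2 + 4·6 + 16)/6 = 42/6 = 7
te_Task 6 = (5 + 4·11 + 17)/6 = 66/6 = 11
te_Task 7 = (3 + 4·6 + 21)/6 = 48/6 = 8
te_Task 8 = (5 + 4·10 + 15)/6 = 60/6 = 10
te_Task 9 = (2 + 4·5 + 14)/6 = 36/6 = 6
te_Task 10 = (1 + 4·2 + 3)/6 = 12/6 = 2

Forward pass:
ES_Task 1 = 0; EF_Task 1 = 9
ES_Task 2 = 0; EF_Task 2 = 9
ES_Task 3 = 0; EF_Task 3 = 12
ES_Task 4 = 12; EF_Task 4 = 12+4 = 16
ES_Task 5 = 9; EF_Task 5 = 9+7 = 16
ES_Task 6 = max(EF_Task 2=9, EF_Task 3=12) = 12; EF_Task 6 = 12+11 = 23
ES_Task 7 = max(EF_Task 2=9, EF_Task 6=23) = 23; EF_Task 7 = 23+8 = 31
ES_Task 8 = 16; EF_Task 8 = 16+10 = 26
ES_Task 9 = max(EF_Task 1=9, EF_Task 3=12) = 12; EF_Task 9 = 12+6 = 18
ES_Task 10 = max(EF_Task 4=16, EF_Task 7=31, EF_Task 8=26, EF_Task 9=18) = 31; EF_Task 10 = 31+2 = 33
Expected project duration μ = 33 weeks. Critical path: Task 3 → Task 6 → Task 7 → Task 10.

33 weeks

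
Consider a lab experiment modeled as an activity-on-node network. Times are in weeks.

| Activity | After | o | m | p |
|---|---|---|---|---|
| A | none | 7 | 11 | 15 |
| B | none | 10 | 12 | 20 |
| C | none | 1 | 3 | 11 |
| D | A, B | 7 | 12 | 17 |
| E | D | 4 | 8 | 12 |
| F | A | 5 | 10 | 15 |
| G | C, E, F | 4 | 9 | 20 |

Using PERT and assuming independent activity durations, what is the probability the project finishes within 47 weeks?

0.854

te_A = (7 + 4·11 + 15)/6 = 66/6 = 11; σ²_A = ((15−7)/6)² = 1.778
te_B = (10 + 4·12 + 20)/6 = 78/6 = 13; σ²_B = ((20−10)/6)² = 2.778
te_C = (1 + 4·3 + 11)/6 = 24/6 = 4; σ²_C = ((11−1)/6)² = 2.778
te_D = (7 + 4·12 + 17)/6 = 72/6 = 12; σ²_D = ((17−7)/6)² = 2.778
te_E = (4 + 4·8 + 12)/6 = 48/6 = 8; σ²_E = ((12−4)/6)² = 1.778
te_F = (5 + 4·10 + 15)/6 = 60/6 = 10; σ²_F = ((15−5)/6)² = 2.778
te_G = (4 + 4·9 + 20)/6 = 60/6 = 10; σ²_G = ((20−4)/6)² = 7.111

Forward pass:
ES_A = 0; EF_A = 11
ES_B = 0; EF_B = 13
ES_C = 0; EF_C = 4
ES_D = max(EF_A=11, EF_B=13) = 13; EF_D = 13+12 = 25
ES_E = 25; EF_E = 25+8 = 33
ES_F = 11; EF_F = 11+10 = 21
ES_G = max(EF_C=4, EF_E=33, EF_F=21) = 33; EF_G = 33+10 = 43
Expected project duration μ = 43 weeks. Critical path: B → D → E → G.

Variance along critical path = 2.778 + 2.778 + 1.778 + 7.111 = 14.444; σ = √14.444 = 3.801 weeks.
Z = (47 − 43) / 3.801 = 1.052
P(T ≤ 47) = Φ(1.052) ≈ 0.854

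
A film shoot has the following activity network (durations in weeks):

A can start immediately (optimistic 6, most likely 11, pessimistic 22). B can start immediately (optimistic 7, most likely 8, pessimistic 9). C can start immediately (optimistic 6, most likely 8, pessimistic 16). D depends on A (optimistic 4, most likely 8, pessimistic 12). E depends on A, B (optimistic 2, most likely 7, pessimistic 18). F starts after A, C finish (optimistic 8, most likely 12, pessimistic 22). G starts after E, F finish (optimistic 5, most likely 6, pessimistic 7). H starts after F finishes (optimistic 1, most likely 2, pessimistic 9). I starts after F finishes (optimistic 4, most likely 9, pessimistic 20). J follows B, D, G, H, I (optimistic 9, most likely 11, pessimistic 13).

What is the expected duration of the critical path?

46 weeks

te_A = (6 + 4·11 + 22)/6 = 72/6 = 12
te_B = (7 + 4·8 + 9)/6 = 48/6 = 8
te_C = (6 + 4·8 + 16)/6 = 54/6 = 9
te_D = (4 + 4·8 + 12)/6 = 48/6 = 8
te_E = (2 + 4·7 + 18)/6 = 48/6 = 8
te_F = (8 + 4·12 + 22)/6 = 78/6 = 13
te_G = (5 + 4·6 + 7)/6 = 36/6 = 6
te_H = (1 + 4·2 + 9)/6 = 18/6 = 3
te_I = (4 + 4·9 + 20)/6 = 60/6 = 10
te_J = (9 + 4·11 + 13)/6 = 66/6 = 11

Forward pass:
ES_A = 0; EF_A = 12
ES_B = 0; EF_B = 8
ES_C = 0; EF_C = 9
ES_D = 12; EF_D = 12+8 = 20
ES_E = max(EF_A=12, EF_B=8) = 12; EF_E = 12+8 = 20
ES_F = max(EF_A=12, EF_C=9) = 12; EF_F = 12+13 = 25
ES_G = max(EF_E=20, EF_F=25) = 25; EF_G = 25+6 = 31
ES_H = 25; EF_H = 25+3 = 28
ES_I = 25; EF_I = 25+10 = 35
ES_J = max(EF_B=8, EF_D=20, EF_G=31, EF_H=28, EF_I=35) = 35; EF_J = 35+11 = 46
Expected project duration μ = 46 weeks. Critical path: A → F → I → J.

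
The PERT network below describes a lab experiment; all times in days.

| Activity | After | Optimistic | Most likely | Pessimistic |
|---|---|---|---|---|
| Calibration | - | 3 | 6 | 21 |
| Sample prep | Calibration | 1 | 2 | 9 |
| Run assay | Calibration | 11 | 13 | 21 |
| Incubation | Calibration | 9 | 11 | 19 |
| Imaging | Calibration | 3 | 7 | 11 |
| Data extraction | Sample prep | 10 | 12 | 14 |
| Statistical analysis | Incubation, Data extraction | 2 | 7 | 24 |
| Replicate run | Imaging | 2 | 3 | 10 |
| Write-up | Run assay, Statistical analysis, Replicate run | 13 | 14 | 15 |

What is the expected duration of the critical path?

te_Calibration = (3 + 4·6 + 21)/6 = 48/6 = 8
te_Sample prep = (1 + 4·2 + 9)/6 = 18/6 = 3
te_Run assay = (11 + 4·13 + 21)/6 = 84/6 = 14
te_Incubation = (9 + 4·11 + 19)/6 = 72/6 = 12
te_Imaging = (3 + 4·7 + 11)/6 = 42/6 = 7
te_Data extraction = (10 + 4·12 + 14)/6 = 72/6 = 12
te_Statistical analysis = (2 + 4·7 + 24)/6 = 54/6 = 9
te_Replicate run = (2 + 4·3 + 10)/6 = 24/6 = 4
te_Write-up = (13 + 4·14 + 15)/6 = 84/6 = 14

Forward pass:
ES_Calibration = 0; EF_Calibration = 8
ES_Sample prep = 8; EF_Sample prep = 8+3 = 11
ES_Run assay = 8; EF_Run assay = 8+14 = 22
ES_Incubation = 8; EF_Incubation = 8+12 = 20
ES_Imaging = 8; EF_Imaging = 8+7 = 15
ES_Data extraction = 11; EF_Data extraction = 11+12 = 23
ES_Statistical analysis = max(EF_Incubation=20, EF_Data extraction=23) = 23; EF_Statistical analysis = 23+9 = 32
ES_Replicate run = 15; EF_Replicate run = 15+4 = 19
ES_Write-up = max(EF_Run assay=22, EF_Statistical analysis=32, EF_Replicate run=19) = 32; EF_Write-up = 32+14 = 46
Expected project duration μ = 46 days. Critical path: Calibration → Sample prep → Data extraction → Statistical analysis → Write-up.

46 days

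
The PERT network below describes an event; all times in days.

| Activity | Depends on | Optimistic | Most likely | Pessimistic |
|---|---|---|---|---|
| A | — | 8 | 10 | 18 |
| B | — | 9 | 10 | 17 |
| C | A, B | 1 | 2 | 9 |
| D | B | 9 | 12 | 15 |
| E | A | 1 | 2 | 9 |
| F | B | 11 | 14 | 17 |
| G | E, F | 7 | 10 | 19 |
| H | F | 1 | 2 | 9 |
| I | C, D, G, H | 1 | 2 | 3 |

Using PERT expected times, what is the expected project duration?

38 days

te_A = (8 + 4·10 + 18)/6 = 66/6 = 11
te_B = (9 + 4·10 + 17)/6 = 66/6 = 11
te_C = (1 + 4·2 + 9)/6 = 18/6 = 3
te_D = (9 + 4·12 + 15)/6 = 72/6 = 12
te_E = (1 + 4·2 + 9)/6 = 18/6 = 3
te_F = (11 + 4·14 + 17)/6 = 84/6 = 14
te_G = (7 + 4·10 + 19)/6 = 66/6 = 11
te_H = (1 + 4·2 + 9)/6 = 18/6 = 3
te_I = (1 + 4·2 + 3)/6 = 12/6 = 2

Forward pass:
ES_A = 0; EF_A = 11
ES_B = 0; EF_B = 11
ES_C = max(EF_A=11, EF_B=11) = 11; EF_C = 11+3 = 14
ES_D = 11; EF_D = 11+12 = 23
ES_E = 11; EF_E = 11+3 = 14
ES_F = 11; EF_F = 11+14 = 25
ES_G = max(EF_E=14, EF_F=25) = 25; EF_G = 25+11 = 36
ES_H = 25; EF_H = 25+3 = 28
ES_I = max(EF_C=14, EF_D=23, EF_G=36, EF_H=28) = 36; EF_I = 36+2 = 38
Expected project duration μ = 38 days. Critical path: B → F → G → I.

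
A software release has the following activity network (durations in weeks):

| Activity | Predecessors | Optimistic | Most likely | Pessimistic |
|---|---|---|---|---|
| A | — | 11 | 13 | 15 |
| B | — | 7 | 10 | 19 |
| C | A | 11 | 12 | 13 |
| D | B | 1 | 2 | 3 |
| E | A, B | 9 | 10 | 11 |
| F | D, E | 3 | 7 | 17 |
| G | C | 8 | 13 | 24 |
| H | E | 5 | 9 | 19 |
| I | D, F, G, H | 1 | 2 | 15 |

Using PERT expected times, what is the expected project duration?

te_A = (11 + 4·13 + 15)/6 = 78/6 = 13
te_B = (7 + 4·10 + 19)/6 = 66/6 = 11
te_C = (11 + 4·12 + 13)/6 = 72/6 = 12
te_D = (1 + 4·2 + 3)/6 = 12/6 = 2
te_E = (9 + 4·10 + 11)/6 = 60/6 = 10
te_F = (3 + 4·7 + 17)/6 = 48/6 = 8
te_G = (8 + 4·13 + 24)/6 = 84/6 = 14
te_H = (5 + 4·9 + 19)/6 = 60/6 = 10
te_I = (1 + 4·2 + 15)/6 = 24/6 = 4

Forward pass:
ES_A = 0; EF_A = 13
ES_B = 0; EF_B = 11
ES_C = 13; EF_C = 13+12 = 25
ES_D = 11; EF_D = 11+2 = 13
ES_E = max(EF_A=13, EF_B=11) = 13; EF_E = 13+10 = 23
ES_F = max(EF_D=13, EF_E=23) = 23; EF_F = 23+8 = 31
ES_G = 25; EF_G = 25+14 = 39
ES_H = 23; EF_H = 23+10 = 33
ES_I = max(EF_D=13, EF_F=31, EF_G=39, EF_H=33) = 39; EF_I = 39+4 = 43
Expected project duration μ = 43 weeks. Critical path: A → C → G → I.

43 weeks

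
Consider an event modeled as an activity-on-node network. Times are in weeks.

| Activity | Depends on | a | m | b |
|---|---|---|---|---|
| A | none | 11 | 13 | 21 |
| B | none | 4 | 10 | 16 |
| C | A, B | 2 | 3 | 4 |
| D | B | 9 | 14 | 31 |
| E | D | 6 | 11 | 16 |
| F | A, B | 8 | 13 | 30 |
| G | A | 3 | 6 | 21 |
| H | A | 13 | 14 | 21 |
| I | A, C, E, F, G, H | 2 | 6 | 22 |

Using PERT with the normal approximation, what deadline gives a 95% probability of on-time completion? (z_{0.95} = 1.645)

54.2 weeks

te_A = (11 + 4·13 + 21)/6 = 84/6 = 14; σ²_A = ((21−11)/6)² = 2.778
te_B = (4 + 4·10 + 16)/6 = 60/6 = 10; σ²_B = ((16−4)/6)² = 4.000
te_C = (2 + 4·3 + 4)/6 = 18/6 = 3; σ²_C = ((4−2)/6)² = 0.111
te_D = (9 + 4·14 + 31)/6 = 96/6 = 16; σ²_D = ((31−9)/6)² = 13.444
te_E = (6 + 4·11 + 16)/6 = 66/6 = 11; σ²_E = ((16−6)/6)² = 2.778
te_F = (8 + 4·13 + 30)/6 = 90/6 = 15; σ²_F = ((30−8)/6)² = 13.444
te_G = (3 + 4·6 + 21)/6 = 48/6 = 8; σ²_G = ((21−3)/6)² = 9.000
te_H = (13 + 4·14 + 21)/6 = 90/6 = 15; σ²_H = ((21−13)/6)² = 1.778
te_I = (2 + 4·6 + 22)/6 = 48/6 = 8; σ²_I = ((22−2)/6)² = 11.111

Forward pass:
ES_A = 0; EF_A = 14
ES_B = 0; EF_B = 10
ES_C = max(EF_A=14, EF_B=10) = 14; EF_C = 14+3 = 17
ES_D = 10; EF_D = 10+16 = 26
ES_E = 26; EF_E = 26+11 = 37
ES_F = max(EF_A=14, EF_B=10) = 14; EF_F = 14+15 = 29
ES_G = 14; EF_G = 14+8 = 22
ES_H = 14; EF_H = 14+15 = 29
ES_I = max(EF_A=14, EF_C=17, EF_E=37, EF_F=29, EF_G=22, EF_H=29) = 37; EF_I = 37+8 = 45
Expected project duration μ = 45 weeks. Critical path: B → D → E → I.

Variance along critical path = 4.000 + 13.444 + 2.778 + 11.111 = 31.333; σ = 5.598 weeks.
D = μ + z·σ = 45 + 1.645·5.598 = 54.2 weeks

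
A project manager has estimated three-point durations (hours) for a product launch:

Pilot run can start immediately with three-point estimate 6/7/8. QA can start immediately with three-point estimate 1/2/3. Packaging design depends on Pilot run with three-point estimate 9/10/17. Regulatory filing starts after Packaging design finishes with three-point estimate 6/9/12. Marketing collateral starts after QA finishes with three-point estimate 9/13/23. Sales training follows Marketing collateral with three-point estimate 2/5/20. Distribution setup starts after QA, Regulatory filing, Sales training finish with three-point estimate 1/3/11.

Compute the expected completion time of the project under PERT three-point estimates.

te_Pilot run = (6 + 4·7 + 8)/6 = 42/6 = 7
te_QA = (1 + 4·2 + 3)/6 = 12/6 = 2
te_Packaging design = (9 + 4·10 + 17)/6 = 66/6 = 11
te_Regulatory filing = (6 + 4·9 + 12)/6 = 54/6 = 9
te_Marketing collateral = (9 + 4·13 + 23)/6 = 84/6 = 14
te_Sales training = (2 + 4·5 + 20)/6 = 42/6 = 7
te_Distribution setup = (1 + 4·3 + 11)/6 = 24/6 = 4

Forward pass:
ES_Pilot run = 0; EF_Pilot run = 7
ES_QA = 0; EF_QA = 2
ES_Packaging design = 7; EF_Packaging design = 7+11 = 18
ES_Regulatory filing = 18; EF_Regulatory filing = 18+9 = 27
ES_Marketing collateral = 2; EF_Marketing collateral = 2+14 = 16
ES_Sales training = 16; EF_Sales training = 16+7 = 23
ES_Distribution setup = max(EF_QA=2, EF_Regulatory filing=27, EF_Sales training=23) = 27; EF_Distribution setup = 27+4 = 31
Expected project duration μ = 31 hours. Critical path: Pilot run → Packaging design → Regulatory filing → Distribution setup.

31 hours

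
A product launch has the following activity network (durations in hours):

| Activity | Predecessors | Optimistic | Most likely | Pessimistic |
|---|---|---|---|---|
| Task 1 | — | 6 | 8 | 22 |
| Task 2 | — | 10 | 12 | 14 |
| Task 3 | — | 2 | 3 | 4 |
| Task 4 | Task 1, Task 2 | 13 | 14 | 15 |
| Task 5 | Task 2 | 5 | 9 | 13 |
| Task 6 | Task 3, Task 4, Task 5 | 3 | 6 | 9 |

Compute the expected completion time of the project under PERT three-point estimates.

te_Task 1 = (6 + 4·8 + 22)/6 = 60/6 = 10
te_Task 2 = (10 + 4·12 + 14)/6 = 72/6 = 12
te_Task 3 = (2 + 4·3 + 4)/6 = 18/6 = 3
te_Task 4 = (13 + 4·14 + 15)/6 = 84/6 = 14
te_Task 5 = (5 + 4·9 + 13)/6 = 54/6 = 9
te_Task 6 = (3 + 4·6 + 9)/6 = 36/6 = 6

Forward pass:
ES_Task 1 = 0; EF_Task 1 = 10
ES_Task 2 = 0; EF_Task 2 = 12
ES_Task 3 = 0; EF_Task 3 = 3
ES_Task 4 = max(EF_Task 1=10, EF_Task 2=12) = 12; EF_Task 4 = 12+14 = 26
ES_Task 5 = 12; EF_Task 5 = 12+9 = 21
ES_Task 6 = max(EF_Task 3=3, EF_Task 4=26, EF_Task 5=21) = 26; EF_Task 6 = 26+6 = 32
Expected project duration μ = 32 hours. Critical path: Task 2 → Task 4 → Task 6.

32 hours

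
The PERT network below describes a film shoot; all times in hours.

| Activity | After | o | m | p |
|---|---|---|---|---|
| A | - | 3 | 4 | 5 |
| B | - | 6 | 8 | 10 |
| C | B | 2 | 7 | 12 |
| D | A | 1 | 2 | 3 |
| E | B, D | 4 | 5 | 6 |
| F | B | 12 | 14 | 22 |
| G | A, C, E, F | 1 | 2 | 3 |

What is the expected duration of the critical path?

te_A = (3 + 4·4 + 5)/6 = 24/6 = 4
te_B = (6 + 4·8 + 10)/6 = 48/6 = 8
te_C = (2 + 4·7 + 12)/6 = 42/6 = 7
te_D = (1 + 4·2 + 3)/6 = 12/6 = 2
te_E = (4 + 4·5 + 6)/6 = 30/6 = 5
te_F = (12 + 4·14 + 22)/6 = 90/6 = 15
te_G = (1 + 4·2 + 3)/6 = 12/6 = 2

Forward pass:
ES_A = 0; EF_A = 4
ES_B = 0; EF_B = 8
ES_C = 8; EF_C = 8+7 = 15
ES_D = 4; EF_D = 4+2 = 6
ES_E = max(EF_B=8, EF_D=6) = 8; EF_E = 8+5 = 13
ES_F = 8; EF_F = 8+15 = 23
ES_G = max(EF_A=4, EF_C=15, EF_E=13, EF_F=23) = 23; EF_G = 23+2 = 25
Expected project duration μ = 25 hours. Critical path: B → F → G.

25 hours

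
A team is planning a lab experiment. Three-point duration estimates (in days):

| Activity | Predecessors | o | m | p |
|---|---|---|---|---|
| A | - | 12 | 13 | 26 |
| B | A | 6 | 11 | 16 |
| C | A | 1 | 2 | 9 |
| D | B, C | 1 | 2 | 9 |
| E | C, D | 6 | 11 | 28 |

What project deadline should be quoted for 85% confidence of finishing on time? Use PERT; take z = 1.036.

47.0 days

te_A = (12 + 4·13 + 26)/6 = 90/6 = 15; σ²_A = ((26−12)/6)² = 5.444
te_B = (6 + 4·11 + 16)/6 = 66/6 = 11; σ²_B = ((16−6)/6)² = 2.778
te_C = (1 + 4·2 + 9)/6 = 18/6 = 3; σ²_C = ((9−1)/6)² = 1.778
te_D = (1 + 4·2 + 9)/6 = 18/6 = 3; σ²_D = ((9−1)/6)² = 1.778
te_E = (6 + 4·11 + 28)/6 = 78/6 = 13; σ²_E = ((28−6)/6)² = 13.444

Forward pass:
ES_A = 0; EF_A = 15
ES_B = 15; EF_B = 15+11 = 26
ES_C = 15; EF_C = 15+3 = 18
ES_D = max(EF_B=26, EF_C=18) = 26; EF_D = 26+3 = 29
ES_E = max(EF_C=18, EF_D=29) = 29; EF_E = 29+13 = 42
Expected project duration μ = 42 days. Critical path: A → B → D → E.

Variance along critical path = 5.444 + 2.778 + 1.778 + 13.444 = 23.444; σ = 4.842 days.
D = μ + z·σ = 42 + 1.036·4.842 = 47.0 days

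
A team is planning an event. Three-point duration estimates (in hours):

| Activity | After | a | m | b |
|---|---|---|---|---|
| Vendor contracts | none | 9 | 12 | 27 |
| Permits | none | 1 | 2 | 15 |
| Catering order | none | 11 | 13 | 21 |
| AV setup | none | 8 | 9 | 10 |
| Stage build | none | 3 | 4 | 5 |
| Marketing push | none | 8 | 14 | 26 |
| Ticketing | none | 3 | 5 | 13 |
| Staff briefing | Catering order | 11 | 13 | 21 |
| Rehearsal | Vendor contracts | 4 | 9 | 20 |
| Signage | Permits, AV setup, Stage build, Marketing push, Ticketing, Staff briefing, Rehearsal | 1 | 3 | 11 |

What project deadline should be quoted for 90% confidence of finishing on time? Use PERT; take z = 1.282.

te_Vendor contracts = (9 + 4·12 + 27)/6 = 84/6 = 14; σ²_Vendor contracts = ((27−9)/6)² = 9.000
te_Permits = (1 + 4·2 + 15)/6 = 24/6 = 4; σ²_Permits = ((15−1)/6)² = 5.444
te_Catering order = (11 + 4·13 + 21)/6 = 84/6 = 14; σ²_Catering order = ((21−11)/6)² = 2.778
te_AV setup = (8 + 4·9 + 10)/6 = 54/6 = 9; σ²_AV setup = ((10−8)/6)² = 0.111
te_Stage build = (3 + 4·4 + 5)/6 = 24/6 = 4; σ²_Stage build = ((5−3)/6)² = 0.111
te_Marketing push = (8 + 4·14 + 26)/6 = 90/6 = 15; σ²_Marketing push = ((26−8)/6)² = 9.000
te_Ticketing = (3 + 4·5 + 13)/6 = 36/6 = 6; σ²_Ticketing = ((13−3)/6)² = 2.778
te_Staff briefing = (11 + 4·13 + 21)/6 = 84/6 = 14; σ²_Staff briefing = ((21−11)/6)² = 2.778
te_Rehearsal = (4 + 4·9 + 20)/6 = 60/6 = 10; σ²_Rehearsal = ((20−4)/6)² = 7.111
te_Signage = (1 + 4·3 + 11)/6 = 24/6 = 4; σ²_Signage = ((11−1)/6)² = 2.778

Forward pass:
ES_Vendor contracts = 0; EF_Vendor contracts = 14
ES_Permits = 0; EF_Permits = 4
ES_Catering order = 0; EF_Catering order = 14
ES_AV setup = 0; EF_AV setup = 9
ES_Stage build = 0; EF_Stage build = 4
ES_Marketing push = 0; EF_Marketing push = 15
ES_Ticketing = 0; EF_Ticketing = 6
ES_Staff briefing = 14; EF_Staff briefing = 14+14 = 28
ES_Rehearsal = 14; EF_Rehearsal = 14+10 = 24
ES_Signage = max(EF_Permits=4, EF_AV setup=9, EF_Stage build=4, EF_Marketing push=15, EF_Ticketing=6, EF_Staff briefing=28, EF_Rehearsal=24) = 28; EF_Signage = 28+4 = 32
Expected project duration μ = 32 hours. Critical path: Catering order → Staff briefing → Signage.

Variance along critical path = 2.778 + 2.778 + 2.778 = 8.333; σ = 2.887 hours.
D = μ + z·σ = 32 + 1.282·2.887 = 35.7 hours

35.7 hours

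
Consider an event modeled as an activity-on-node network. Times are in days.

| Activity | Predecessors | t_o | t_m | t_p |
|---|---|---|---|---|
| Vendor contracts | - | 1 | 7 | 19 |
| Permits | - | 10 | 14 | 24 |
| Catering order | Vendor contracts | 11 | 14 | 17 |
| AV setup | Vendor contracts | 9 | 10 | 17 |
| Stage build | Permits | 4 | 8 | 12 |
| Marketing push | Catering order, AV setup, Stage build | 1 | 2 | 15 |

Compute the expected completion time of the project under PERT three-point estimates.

27 days

te_Vendor contracts = (1 + 4·7 + 19)/6 = 48/6 = 8
te_Permits = (10 + 4·14 + 24)/6 = 90/6 = 15
te_Catering order = (11 + 4·14 + 17)/6 = 84/6 = 14
te_AV setup = (9 + 4·10 + 17)/6 = 66/6 = 11
te_Stage build = (4 + 4·8 + 12)/6 = 48/6 = 8
te_Marketing push = (1 + 4·2 + 15)/6 = 24/6 = 4

Forward pass:
ES_Vendor contracts = 0; EF_Vendor contracts = 8
ES_Permits = 0; EF_Permits = 15
ES_Catering order = 8; EF_Catering order = 8+14 = 22
ES_AV setup = 8; EF_AV setup = 8+11 = 19
ES_Stage build = 15; EF_Stage build = 15+8 = 23
ES_Marketing push = max(EF_Catering order=22, EF_AV setup=19, EF_Stage build=23) = 23; EF_Marketing push = 23+4 = 27
Expected project duration μ = 27 days. Critical path: Permits → Stage build → Marketing push.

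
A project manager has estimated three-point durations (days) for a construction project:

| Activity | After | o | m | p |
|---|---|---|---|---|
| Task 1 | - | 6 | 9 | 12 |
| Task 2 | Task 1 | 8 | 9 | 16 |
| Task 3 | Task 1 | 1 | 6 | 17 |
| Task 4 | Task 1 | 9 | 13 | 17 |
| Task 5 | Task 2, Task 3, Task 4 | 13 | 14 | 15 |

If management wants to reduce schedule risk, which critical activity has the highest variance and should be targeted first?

Task 4

te_Task 1 = (6 + 4·9 + 12)/6 = 54/6 = 9; σ²_Task 1 = ((12−6)/6)² = 1.000
te_Task 2 = (8 + 4·9 + 16)/6 = 60/6 = 10; σ²_Task 2 = ((16−8)/6)² = 1.778
te_Task 3 = (1 + 4·6 + 17)/6 = 42/6 = 7; σ²_Task 3 = ((17−1)/6)² = 7.111
te_Task 4 = (9 + 4·13 + 17)/6 = 78/6 = 13; σ²_Task 4 = ((17−9)/6)² = 1.778
te_Task 5 = (13 + 4·14 + 15)/6 = 84/6 = 14; σ²_Task 5 = ((15−13)/6)² = 0.111

Forward pass:
ES_Task 1 = 0; EF_Task 1 = 9
ES_Task 2 = 9; EF_Task 2 = 9+10 = 19
ES_Task 3 = 9; EF_Task 3 = 9+7 = 16
ES_Task 4 = 9; EF_Task 4 = 9+13 = 22
ES_Task 5 = max(EF_Task 2=19, EF_Task 3=16, EF_Task 4=22) = 22; EF_Task 5 = 22+14 = 36
Expected project duration μ = 36 days. Critical path: Task 1 → Task 4 → Task 5.

Variances on critical path: σ²_Task 1=1.000, σ²_Task 4=1.778, σ²_Task 5=0.111.
Largest is σ²_Task 4 = 1.778.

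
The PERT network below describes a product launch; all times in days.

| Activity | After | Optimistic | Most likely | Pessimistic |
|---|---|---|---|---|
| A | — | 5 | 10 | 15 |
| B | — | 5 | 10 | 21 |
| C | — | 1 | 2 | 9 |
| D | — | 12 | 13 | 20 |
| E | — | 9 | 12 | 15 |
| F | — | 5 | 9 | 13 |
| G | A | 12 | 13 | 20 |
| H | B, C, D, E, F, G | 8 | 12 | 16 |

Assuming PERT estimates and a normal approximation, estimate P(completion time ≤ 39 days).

te_A = (5 + 4·10 + 15)/6 = 60/6 = 10; σ²_A = ((15−5)/6)² = 2.778
te_B = (5 + 4·10 + 21)/6 = 66/6 = 11; σ²_B = ((21−5)/6)² = 7.111
te_C = (1 + 4·2 + 9)/6 = 18/6 = 3; σ²_C = ((9−1)/6)² = 1.778
te_D = (12 + 4·13 + 20)/6 = 84/6 = 14; σ²_D = ((20−12)/6)² = 1.778
te_E = (9 + 4·12 + 15)/6 = 72/6 = 12; σ²_E = ((15−9)/6)² = 1.000
te_F = (5 + 4·9 + 13)/6 = 54/6 = 9; σ²_F = ((13−5)/6)² = 1.778
te_G = (12 + 4·13 + 20)/6 = 84/6 = 14; σ²_G = ((20−12)/6)² = 1.778
te_H = (8 + 4·12 + 16)/6 = 72/6 = 12; σ²_H = ((16−8)/6)² = 1.778

Forward pass:
ES_A = 0; EF_A = 10
ES_B = 0; EF_B = 11
ES_C = 0; EF_C = 3
ES_D = 0; EF_D = 14
ES_E = 0; EF_E = 12
ES_F = 0; EF_F = 9
ES_G = 10; EF_G = 10+14 = 24
ES_H = max(EF_B=11, EF_C=3, EF_D=14, EF_E=12, EF_F=9, EF_G=24) = 24; EF_H = 24+12 = 36
Expected project duration μ = 36 days. Critical path: A → G → H.

Variance along critical path = 2.778 + 1.778 + 1.778 = 6.333; σ = √6.333 = 2.517 days.
Z = (39 − 36) / 2.517 = 1.192
P(T ≤ 39) = Φ(1.192) ≈ 0.883

0.883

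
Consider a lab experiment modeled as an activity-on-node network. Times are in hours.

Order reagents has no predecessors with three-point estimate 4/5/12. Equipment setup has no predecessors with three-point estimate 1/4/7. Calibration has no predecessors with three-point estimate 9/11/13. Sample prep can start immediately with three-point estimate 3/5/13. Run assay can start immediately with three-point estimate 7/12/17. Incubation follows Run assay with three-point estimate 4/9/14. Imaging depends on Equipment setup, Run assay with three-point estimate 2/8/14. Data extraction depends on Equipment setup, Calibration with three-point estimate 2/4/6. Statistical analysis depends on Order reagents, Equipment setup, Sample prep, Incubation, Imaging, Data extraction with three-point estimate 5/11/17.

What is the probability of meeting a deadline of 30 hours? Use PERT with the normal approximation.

0.259

te_Order reagents = (4 + 4·5 + 12)/6 = 36/6 = 6; σ²_Order reagents = ((12−4)/6)² = 1.778
te_Equipment setup = (1 + 4·4 + 7)/6 = 24/6 = 4; σ²_Equipment setup = ((7−1)/6)² = 1.000
te_Calibration = (9 + 4·11 + 13)/6 = 66/6 = 11; σ²_Calibration = ((13−9)/6)² = 0.444
te_Sample prep = (3 + 4·5 + 13)/6 = 36/6 = 6; σ²_Sample prep = ((13−3)/6)² = 2.778
te_Run assay = (7 + 4·12 + 17)/6 = 72/6 = 12; σ²_Run assay = ((17−7)/6)² = 2.778
te_Incubation = (4 + 4·9 + 14)/6 = 54/6 = 9; σ²_Incubation = ((14−4)/6)² = 2.778
te_Imaging = (2 + 4·8 + 14)/6 = 48/6 = 8; σ²_Imaging = ((14−2)/6)² = 4.000
te_Data extraction = (2 + 4·4 + 6)/6 = 24/6 = 4; σ²_Data extraction = ((6−2)/6)² = 0.444
te_Statistical analysis = (5 + 4·11 + 17)/6 = 66/6 = 11; σ²_Statistical analysis = ((17−5)/6)² = 4.000

Forward pass:
ES_Order reagents = 0; EF_Order reagents = 6
ES_Equipment setup = 0; EF_Equipment setup = 4
ES_Calibration = 0; EF_Calibration = 11
ES_Sample prep = 0; EF_Sample prep = 6
ES_Run assay = 0; EF_Run assay = 12
ES_Incubation = 12; EF_Incubation = 12+9 = 21
ES_Imaging = max(EF_Equipment setup=4, EF_Run assay=12) = 12; EF_Imaging = 12+8 = 20
ES_Data extraction = max(EF_Equipment setup=4, EF_Calibration=11) = 11; EF_Data extraction = 11+4 = 15
ES_Statistical analysis = max(EF_Order reagents=6, EF_Equipment setup=4, EF_Sample prep=6, EF_Incubation=21, EF_Imaging=20, EF_Data extraction=15) = 21; EF_Statistical analysis = 21+11 = 32
Expected project duration μ = 32 hours. Critical path: Run assay → Incubation → Statistical analysis.

Variance along critical path = 2.778 + 2.778 + 4.000 = 9.556; σ = √9.556 = 3.091 hours.
Z = (30 − 32) / 3.091 = -0.647
P(T ≤ 30) = Φ(-0.647) ≈ 0.259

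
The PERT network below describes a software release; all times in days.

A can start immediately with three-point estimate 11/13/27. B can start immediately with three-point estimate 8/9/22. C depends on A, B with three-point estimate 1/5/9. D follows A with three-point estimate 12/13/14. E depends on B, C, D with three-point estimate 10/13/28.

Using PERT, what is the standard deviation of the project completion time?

4.03 days

te_A = (11 + 4·13 + 27)/6 = 90/6 = 15; σ²_A = ((27−11)/6)² = 7.111
te_B = (8 + 4·9 + 22)/6 = 66/6 = 11; σ²_B = ((22−8)/6)² = 5.444
te_C = (1 + 4·5 + 9)/6 = 30/6 = 5; σ²_C = ((9−1)/6)² = 1.778
te_D = (12 + 4·13 + 14)/6 = 78/6 = 13; σ²_D = ((14−12)/6)² = 0.111
te_E = (10 + 4·13 + 28)/6 = 90/6 = 15; σ²_E = ((28−10)/6)² = 9.000

Forward pass:
ES_A = 0; EF_A = 15
ES_B = 0; EF_B = 11
ES_C = max(EF_A=15, EF_B=11) = 15; EF_C = 15+5 = 20
ES_D = 15; EF_D = 15+13 = 28
ES_E = max(EF_B=11, EF_C=20, EF_D=28) = 28; EF_E = 28+15 = 43
Expected project duration μ = 43 days. Critical path: A → D → E.

Variance along critical path = 7.111 + 0.111 + 9.000 = 16.222
σ = √16.222 = 4.028 days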